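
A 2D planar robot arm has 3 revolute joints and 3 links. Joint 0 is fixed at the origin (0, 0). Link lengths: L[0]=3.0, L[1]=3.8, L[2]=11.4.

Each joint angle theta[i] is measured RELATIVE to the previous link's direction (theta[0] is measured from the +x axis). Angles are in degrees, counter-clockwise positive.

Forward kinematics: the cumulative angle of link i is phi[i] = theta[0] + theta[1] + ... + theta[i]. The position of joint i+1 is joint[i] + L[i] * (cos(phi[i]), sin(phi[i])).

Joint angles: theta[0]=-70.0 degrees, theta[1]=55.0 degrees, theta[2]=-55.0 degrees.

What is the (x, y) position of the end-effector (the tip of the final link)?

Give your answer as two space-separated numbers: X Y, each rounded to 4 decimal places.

joint[0] = (0.0000, 0.0000)  (base)
link 0: phi[0] = -70 = -70 deg
  cos(-70 deg) = 0.3420, sin(-70 deg) = -0.9397
  joint[1] = (0.0000, 0.0000) + 3 * (0.3420, -0.9397) = (0.0000 + 1.0261, 0.0000 + -2.8191) = (1.0261, -2.8191)
link 1: phi[1] = -70 + 55 = -15 deg
  cos(-15 deg) = 0.9659, sin(-15 deg) = -0.2588
  joint[2] = (1.0261, -2.8191) + 3.8 * (0.9659, -0.2588) = (1.0261 + 3.6705, -2.8191 + -0.9835) = (4.6966, -3.8026)
link 2: phi[2] = -70 + 55 + -55 = -70 deg
  cos(-70 deg) = 0.3420, sin(-70 deg) = -0.9397
  joint[3] = (4.6966, -3.8026) + 11.4 * (0.3420, -0.9397) = (4.6966 + 3.8990, -3.8026 + -10.7125) = (8.5956, -14.5151)
End effector: (8.5956, -14.5151)

Answer: 8.5956 -14.5151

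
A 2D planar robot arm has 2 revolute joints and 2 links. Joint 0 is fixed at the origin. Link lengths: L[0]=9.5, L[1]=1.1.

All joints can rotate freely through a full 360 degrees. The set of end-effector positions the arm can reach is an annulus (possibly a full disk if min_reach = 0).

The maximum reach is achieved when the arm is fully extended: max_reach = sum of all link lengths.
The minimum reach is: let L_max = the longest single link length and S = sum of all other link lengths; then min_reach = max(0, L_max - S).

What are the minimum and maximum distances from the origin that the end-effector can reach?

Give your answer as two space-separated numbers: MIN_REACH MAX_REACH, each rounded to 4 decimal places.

Answer: 8.4000 10.6000

Derivation:
Link lengths: [9.5, 1.1]
max_reach = 9.5 + 1.1 = 10.6
L_max = max([9.5, 1.1]) = 9.5
S (sum of others) = 10.6 - 9.5 = 1.1
min_reach = max(0, 9.5 - 1.1) = max(0, 8.4) = 8.4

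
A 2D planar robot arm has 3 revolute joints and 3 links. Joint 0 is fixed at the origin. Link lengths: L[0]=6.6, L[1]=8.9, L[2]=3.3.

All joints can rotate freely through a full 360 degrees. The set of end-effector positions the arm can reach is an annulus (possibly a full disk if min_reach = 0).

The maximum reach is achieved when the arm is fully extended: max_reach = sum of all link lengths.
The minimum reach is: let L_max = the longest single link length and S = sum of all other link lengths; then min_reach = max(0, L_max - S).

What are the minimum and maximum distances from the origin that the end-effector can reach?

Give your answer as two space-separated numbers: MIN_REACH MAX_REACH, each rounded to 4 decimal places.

Answer: 0.0000 18.8000

Derivation:
Link lengths: [6.6, 8.9, 3.3]
max_reach = 6.6 + 8.9 + 3.3 = 18.8
L_max = max([6.6, 8.9, 3.3]) = 8.9
S (sum of others) = 18.8 - 8.9 = 9.9
min_reach = max(0, 8.9 - 9.9) = max(0, -1) = 0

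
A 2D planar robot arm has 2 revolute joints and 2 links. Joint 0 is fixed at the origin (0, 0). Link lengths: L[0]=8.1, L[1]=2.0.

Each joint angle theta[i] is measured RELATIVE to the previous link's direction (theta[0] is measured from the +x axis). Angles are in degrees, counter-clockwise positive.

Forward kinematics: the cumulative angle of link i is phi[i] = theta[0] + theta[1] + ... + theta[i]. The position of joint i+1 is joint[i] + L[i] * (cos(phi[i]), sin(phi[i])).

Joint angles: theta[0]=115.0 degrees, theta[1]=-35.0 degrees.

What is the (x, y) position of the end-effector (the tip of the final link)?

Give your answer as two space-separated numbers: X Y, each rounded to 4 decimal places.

Answer: -3.0759 9.3107

Derivation:
joint[0] = (0.0000, 0.0000)  (base)
link 0: phi[0] = 115 = 115 deg
  cos(115 deg) = -0.4226, sin(115 deg) = 0.9063
  joint[1] = (0.0000, 0.0000) + 8.1 * (-0.4226, 0.9063) = (0.0000 + -3.4232, 0.0000 + 7.3411) = (-3.4232, 7.3411)
link 1: phi[1] = 115 + -35 = 80 deg
  cos(80 deg) = 0.1736, sin(80 deg) = 0.9848
  joint[2] = (-3.4232, 7.3411) + 2 * (0.1736, 0.9848) = (-3.4232 + 0.3473, 7.3411 + 1.9696) = (-3.0759, 9.3107)
End effector: (-3.0759, 9.3107)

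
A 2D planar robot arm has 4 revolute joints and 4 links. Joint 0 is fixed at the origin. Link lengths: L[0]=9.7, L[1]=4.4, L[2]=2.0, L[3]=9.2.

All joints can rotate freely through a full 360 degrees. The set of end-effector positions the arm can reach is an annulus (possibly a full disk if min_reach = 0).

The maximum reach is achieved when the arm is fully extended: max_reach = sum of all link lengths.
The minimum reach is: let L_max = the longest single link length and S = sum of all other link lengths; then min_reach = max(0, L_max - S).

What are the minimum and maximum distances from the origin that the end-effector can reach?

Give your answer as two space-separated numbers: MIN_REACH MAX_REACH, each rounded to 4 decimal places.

Link lengths: [9.7, 4.4, 2.0, 9.2]
max_reach = 9.7 + 4.4 + 2 + 9.2 = 25.3
L_max = max([9.7, 4.4, 2.0, 9.2]) = 9.7
S (sum of others) = 25.3 - 9.7 = 15.6
min_reach = max(0, 9.7 - 15.6) = max(0, -5.9) = 0

Answer: 0.0000 25.3000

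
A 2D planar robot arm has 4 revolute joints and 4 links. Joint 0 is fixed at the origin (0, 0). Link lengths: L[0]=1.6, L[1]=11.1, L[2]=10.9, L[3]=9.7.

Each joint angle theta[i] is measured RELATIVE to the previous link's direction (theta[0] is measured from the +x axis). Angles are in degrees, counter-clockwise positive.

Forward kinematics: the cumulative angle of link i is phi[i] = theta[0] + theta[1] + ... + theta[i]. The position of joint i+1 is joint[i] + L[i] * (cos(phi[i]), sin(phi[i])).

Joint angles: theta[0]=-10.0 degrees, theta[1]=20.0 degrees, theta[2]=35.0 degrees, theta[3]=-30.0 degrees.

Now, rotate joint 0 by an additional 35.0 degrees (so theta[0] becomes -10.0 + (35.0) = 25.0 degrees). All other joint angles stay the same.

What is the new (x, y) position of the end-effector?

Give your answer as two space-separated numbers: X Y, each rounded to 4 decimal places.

Answer: 17.4268 26.6901

Derivation:
joint[0] = (0.0000, 0.0000)  (base)
link 0: phi[0] = 25 = 25 deg
  cos(25 deg) = 0.9063, sin(25 deg) = 0.4226
  joint[1] = (0.0000, 0.0000) + 1.6 * (0.9063, 0.4226) = (0.0000 + 1.4501, 0.0000 + 0.6762) = (1.4501, 0.6762)
link 1: phi[1] = 25 + 20 = 45 deg
  cos(45 deg) = 0.7071, sin(45 deg) = 0.7071
  joint[2] = (1.4501, 0.6762) + 11.1 * (0.7071, 0.7071) = (1.4501 + 7.8489, 0.6762 + 7.8489) = (9.2990, 8.5251)
link 2: phi[2] = 25 + 20 + 35 = 80 deg
  cos(80 deg) = 0.1736, sin(80 deg) = 0.9848
  joint[3] = (9.2990, 8.5251) + 10.9 * (0.1736, 0.9848) = (9.2990 + 1.8928, 8.5251 + 10.7344) = (11.1917, 19.2595)
link 3: phi[3] = 25 + 20 + 35 + -30 = 50 deg
  cos(50 deg) = 0.6428, sin(50 deg) = 0.7660
  joint[4] = (11.1917, 19.2595) + 9.7 * (0.6428, 0.7660) = (11.1917 + 6.2350, 19.2595 + 7.4306) = (17.4268, 26.6901)
End effector: (17.4268, 26.6901)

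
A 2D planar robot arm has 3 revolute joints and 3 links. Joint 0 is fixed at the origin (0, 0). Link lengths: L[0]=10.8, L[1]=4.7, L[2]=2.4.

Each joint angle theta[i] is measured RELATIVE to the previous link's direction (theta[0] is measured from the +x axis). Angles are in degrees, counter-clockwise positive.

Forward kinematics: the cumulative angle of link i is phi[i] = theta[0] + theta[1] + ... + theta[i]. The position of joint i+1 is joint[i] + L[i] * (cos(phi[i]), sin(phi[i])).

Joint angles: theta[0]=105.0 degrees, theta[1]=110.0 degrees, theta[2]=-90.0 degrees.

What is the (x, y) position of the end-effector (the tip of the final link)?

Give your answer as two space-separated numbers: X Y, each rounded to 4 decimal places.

Answer: -8.0218 9.7022

Derivation:
joint[0] = (0.0000, 0.0000)  (base)
link 0: phi[0] = 105 = 105 deg
  cos(105 deg) = -0.2588, sin(105 deg) = 0.9659
  joint[1] = (0.0000, 0.0000) + 10.8 * (-0.2588, 0.9659) = (0.0000 + -2.7952, 0.0000 + 10.4320) = (-2.7952, 10.4320)
link 1: phi[1] = 105 + 110 = 215 deg
  cos(215 deg) = -0.8192, sin(215 deg) = -0.5736
  joint[2] = (-2.7952, 10.4320) + 4.7 * (-0.8192, -0.5736) = (-2.7952 + -3.8500, 10.4320 + -2.6958) = (-6.6453, 7.7362)
link 2: phi[2] = 105 + 110 + -90 = 125 deg
  cos(125 deg) = -0.5736, sin(125 deg) = 0.8192
  joint[3] = (-6.6453, 7.7362) + 2.4 * (-0.5736, 0.8192) = (-6.6453 + -1.3766, 7.7362 + 1.9660) = (-8.0218, 9.7022)
End effector: (-8.0218, 9.7022)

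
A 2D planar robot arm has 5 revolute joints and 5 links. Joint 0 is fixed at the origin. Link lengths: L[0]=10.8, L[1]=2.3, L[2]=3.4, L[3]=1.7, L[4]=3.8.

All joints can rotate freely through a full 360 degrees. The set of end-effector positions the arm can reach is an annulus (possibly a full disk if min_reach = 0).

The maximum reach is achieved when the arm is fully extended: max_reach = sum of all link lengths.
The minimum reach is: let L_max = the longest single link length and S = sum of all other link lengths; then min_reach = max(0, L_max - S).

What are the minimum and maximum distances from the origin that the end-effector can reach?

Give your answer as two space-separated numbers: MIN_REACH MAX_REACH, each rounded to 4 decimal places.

Link lengths: [10.8, 2.3, 3.4, 1.7, 3.8]
max_reach = 10.8 + 2.3 + 3.4 + 1.7 + 3.8 = 22
L_max = max([10.8, 2.3, 3.4, 1.7, 3.8]) = 10.8
S (sum of others) = 22 - 10.8 = 11.2
min_reach = max(0, 10.8 - 11.2) = max(0, -0.4) = 0

Answer: 0.0000 22.0000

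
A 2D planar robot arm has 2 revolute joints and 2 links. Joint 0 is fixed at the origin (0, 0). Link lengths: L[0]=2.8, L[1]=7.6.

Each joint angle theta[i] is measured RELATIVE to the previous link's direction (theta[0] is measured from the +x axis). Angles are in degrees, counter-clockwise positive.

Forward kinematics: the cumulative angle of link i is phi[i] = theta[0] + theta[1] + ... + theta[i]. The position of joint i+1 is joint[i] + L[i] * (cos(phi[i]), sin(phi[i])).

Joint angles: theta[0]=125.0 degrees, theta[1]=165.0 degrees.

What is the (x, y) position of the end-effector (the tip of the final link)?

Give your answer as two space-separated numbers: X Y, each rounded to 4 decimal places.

joint[0] = (0.0000, 0.0000)  (base)
link 0: phi[0] = 125 = 125 deg
  cos(125 deg) = -0.5736, sin(125 deg) = 0.8192
  joint[1] = (0.0000, 0.0000) + 2.8 * (-0.5736, 0.8192) = (0.0000 + -1.6060, 0.0000 + 2.2936) = (-1.6060, 2.2936)
link 1: phi[1] = 125 + 165 = 290 deg
  cos(290 deg) = 0.3420, sin(290 deg) = -0.9397
  joint[2] = (-1.6060, 2.2936) + 7.6 * (0.3420, -0.9397) = (-1.6060 + 2.5994, 2.2936 + -7.1417) = (0.9933, -4.8480)
End effector: (0.9933, -4.8480)

Answer: 0.9933 -4.8480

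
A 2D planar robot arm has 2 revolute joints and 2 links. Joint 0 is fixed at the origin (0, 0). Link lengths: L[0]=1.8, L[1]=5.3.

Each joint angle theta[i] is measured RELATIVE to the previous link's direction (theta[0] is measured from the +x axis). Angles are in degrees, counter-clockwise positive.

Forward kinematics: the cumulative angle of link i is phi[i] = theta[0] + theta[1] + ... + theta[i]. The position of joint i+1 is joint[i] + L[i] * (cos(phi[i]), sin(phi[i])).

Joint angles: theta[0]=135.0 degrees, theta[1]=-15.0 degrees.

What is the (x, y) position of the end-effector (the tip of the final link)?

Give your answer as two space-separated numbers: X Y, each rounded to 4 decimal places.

Answer: -3.9228 5.8627

Derivation:
joint[0] = (0.0000, 0.0000)  (base)
link 0: phi[0] = 135 = 135 deg
  cos(135 deg) = -0.7071, sin(135 deg) = 0.7071
  joint[1] = (0.0000, 0.0000) + 1.8 * (-0.7071, 0.7071) = (0.0000 + -1.2728, 0.0000 + 1.2728) = (-1.2728, 1.2728)
link 1: phi[1] = 135 + -15 = 120 deg
  cos(120 deg) = -0.5000, sin(120 deg) = 0.8660
  joint[2] = (-1.2728, 1.2728) + 5.3 * (-0.5000, 0.8660) = (-1.2728 + -2.6500, 1.2728 + 4.5899) = (-3.9228, 5.8627)
End effector: (-3.9228, 5.8627)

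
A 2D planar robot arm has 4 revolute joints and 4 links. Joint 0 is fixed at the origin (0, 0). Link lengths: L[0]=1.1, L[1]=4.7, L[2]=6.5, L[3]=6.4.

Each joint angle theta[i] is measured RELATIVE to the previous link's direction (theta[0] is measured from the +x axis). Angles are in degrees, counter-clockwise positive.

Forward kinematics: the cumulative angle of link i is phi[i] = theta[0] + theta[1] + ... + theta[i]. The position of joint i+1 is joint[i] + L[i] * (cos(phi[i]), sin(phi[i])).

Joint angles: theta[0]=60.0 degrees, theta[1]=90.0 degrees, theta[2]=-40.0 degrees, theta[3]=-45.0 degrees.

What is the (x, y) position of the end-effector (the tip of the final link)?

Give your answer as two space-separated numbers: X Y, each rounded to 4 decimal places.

joint[0] = (0.0000, 0.0000)  (base)
link 0: phi[0] = 60 = 60 deg
  cos(60 deg) = 0.5000, sin(60 deg) = 0.8660
  joint[1] = (0.0000, 0.0000) + 1.1 * (0.5000, 0.8660) = (0.0000 + 0.5500, 0.0000 + 0.9526) = (0.5500, 0.9526)
link 1: phi[1] = 60 + 90 = 150 deg
  cos(150 deg) = -0.8660, sin(150 deg) = 0.5000
  joint[2] = (0.5500, 0.9526) + 4.7 * (-0.8660, 0.5000) = (0.5500 + -4.0703, 0.9526 + 2.3500) = (-3.5203, 3.3026)
link 2: phi[2] = 60 + 90 + -40 = 110 deg
  cos(110 deg) = -0.3420, sin(110 deg) = 0.9397
  joint[3] = (-3.5203, 3.3026) + 6.5 * (-0.3420, 0.9397) = (-3.5203 + -2.2231, 3.3026 + 6.1080) = (-5.7435, 9.4106)
link 3: phi[3] = 60 + 90 + -40 + -45 = 65 deg
  cos(65 deg) = 0.4226, sin(65 deg) = 0.9063
  joint[4] = (-5.7435, 9.4106) + 6.4 * (0.4226, 0.9063) = (-5.7435 + 2.7048, 9.4106 + 5.8004) = (-3.0387, 15.2110)
End effector: (-3.0387, 15.2110)

Answer: -3.0387 15.2110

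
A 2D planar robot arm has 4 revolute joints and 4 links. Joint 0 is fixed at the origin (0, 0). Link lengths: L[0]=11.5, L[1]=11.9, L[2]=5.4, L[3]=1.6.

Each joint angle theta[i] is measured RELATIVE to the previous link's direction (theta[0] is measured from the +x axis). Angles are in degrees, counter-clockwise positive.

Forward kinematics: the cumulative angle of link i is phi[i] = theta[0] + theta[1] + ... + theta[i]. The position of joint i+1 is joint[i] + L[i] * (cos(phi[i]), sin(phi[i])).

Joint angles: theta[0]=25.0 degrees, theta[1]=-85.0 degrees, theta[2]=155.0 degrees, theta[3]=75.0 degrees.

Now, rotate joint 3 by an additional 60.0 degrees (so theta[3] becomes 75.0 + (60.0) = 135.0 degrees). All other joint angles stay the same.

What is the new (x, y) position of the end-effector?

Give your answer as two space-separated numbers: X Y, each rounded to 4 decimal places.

joint[0] = (0.0000, 0.0000)  (base)
link 0: phi[0] = 25 = 25 deg
  cos(25 deg) = 0.9063, sin(25 deg) = 0.4226
  joint[1] = (0.0000, 0.0000) + 11.5 * (0.9063, 0.4226) = (0.0000 + 10.4225, 0.0000 + 4.8601) = (10.4225, 4.8601)
link 1: phi[1] = 25 + -85 = -60 deg
  cos(-60 deg) = 0.5000, sin(-60 deg) = -0.8660
  joint[2] = (10.4225, 4.8601) + 11.9 * (0.5000, -0.8660) = (10.4225 + 5.9500, 4.8601 + -10.3057) = (16.3725, -5.4456)
link 2: phi[2] = 25 + -85 + 155 = 95 deg
  cos(95 deg) = -0.0872, sin(95 deg) = 0.9962
  joint[3] = (16.3725, -5.4456) + 5.4 * (-0.0872, 0.9962) = (16.3725 + -0.4706, -5.4456 + 5.3795) = (15.9019, -0.0661)
link 3: phi[3] = 25 + -85 + 155 + 135 = 230 deg
  cos(230 deg) = -0.6428, sin(230 deg) = -0.7660
  joint[4] = (15.9019, -0.0661) + 1.6 * (-0.6428, -0.7660) = (15.9019 + -1.0285, -0.0661 + -1.2257) = (14.8734, -1.2918)
End effector: (14.8734, -1.2918)

Answer: 14.8734 -1.2918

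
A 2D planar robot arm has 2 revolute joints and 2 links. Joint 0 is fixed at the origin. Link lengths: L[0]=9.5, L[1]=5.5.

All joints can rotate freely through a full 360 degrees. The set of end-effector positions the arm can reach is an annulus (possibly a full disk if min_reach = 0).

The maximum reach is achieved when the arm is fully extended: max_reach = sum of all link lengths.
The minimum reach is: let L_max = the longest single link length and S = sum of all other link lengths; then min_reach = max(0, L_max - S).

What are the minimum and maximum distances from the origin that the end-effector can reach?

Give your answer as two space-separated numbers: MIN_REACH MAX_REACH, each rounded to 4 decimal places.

Link lengths: [9.5, 5.5]
max_reach = 9.5 + 5.5 = 15
L_max = max([9.5, 5.5]) = 9.5
S (sum of others) = 15 - 9.5 = 5.5
min_reach = max(0, 9.5 - 5.5) = max(0, 4) = 4

Answer: 4.0000 15.0000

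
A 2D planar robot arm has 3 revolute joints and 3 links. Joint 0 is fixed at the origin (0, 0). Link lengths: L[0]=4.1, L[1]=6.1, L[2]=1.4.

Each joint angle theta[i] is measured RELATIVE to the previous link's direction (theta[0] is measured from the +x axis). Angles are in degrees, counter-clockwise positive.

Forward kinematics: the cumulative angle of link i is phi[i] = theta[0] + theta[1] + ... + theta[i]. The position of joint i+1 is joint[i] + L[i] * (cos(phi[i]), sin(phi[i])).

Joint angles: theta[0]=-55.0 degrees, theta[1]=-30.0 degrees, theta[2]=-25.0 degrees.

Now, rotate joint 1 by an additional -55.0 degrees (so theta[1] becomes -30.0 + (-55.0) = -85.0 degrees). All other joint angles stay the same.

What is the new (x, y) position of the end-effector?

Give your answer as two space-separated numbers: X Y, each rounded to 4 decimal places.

Answer: -3.6735 -7.6419

Derivation:
joint[0] = (0.0000, 0.0000)  (base)
link 0: phi[0] = -55 = -55 deg
  cos(-55 deg) = 0.5736, sin(-55 deg) = -0.8192
  joint[1] = (0.0000, 0.0000) + 4.1 * (0.5736, -0.8192) = (0.0000 + 2.3517, 0.0000 + -3.3585) = (2.3517, -3.3585)
link 1: phi[1] = -55 + -85 = -140 deg
  cos(-140 deg) = -0.7660, sin(-140 deg) = -0.6428
  joint[2] = (2.3517, -3.3585) + 6.1 * (-0.7660, -0.6428) = (2.3517 + -4.6729, -3.3585 + -3.9210) = (-2.3212, -7.2795)
link 2: phi[2] = -55 + -85 + -25 = -165 deg
  cos(-165 deg) = -0.9659, sin(-165 deg) = -0.2588
  joint[3] = (-2.3212, -7.2795) + 1.4 * (-0.9659, -0.2588) = (-2.3212 + -1.3523, -7.2795 + -0.3623) = (-3.6735, -7.6419)
End effector: (-3.6735, -7.6419)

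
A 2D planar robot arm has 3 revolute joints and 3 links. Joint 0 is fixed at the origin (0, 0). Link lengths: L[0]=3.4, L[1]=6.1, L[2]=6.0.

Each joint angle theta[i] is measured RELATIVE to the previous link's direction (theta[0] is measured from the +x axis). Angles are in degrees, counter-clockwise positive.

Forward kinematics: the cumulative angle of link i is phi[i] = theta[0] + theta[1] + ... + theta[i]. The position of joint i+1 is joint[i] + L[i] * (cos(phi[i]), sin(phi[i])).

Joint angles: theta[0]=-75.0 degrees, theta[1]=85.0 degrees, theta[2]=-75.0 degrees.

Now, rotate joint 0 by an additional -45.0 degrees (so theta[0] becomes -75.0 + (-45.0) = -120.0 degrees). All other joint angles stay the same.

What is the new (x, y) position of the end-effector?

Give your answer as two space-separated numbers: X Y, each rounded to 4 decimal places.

Answer: 1.2447 -12.0815

Derivation:
joint[0] = (0.0000, 0.0000)  (base)
link 0: phi[0] = -120 = -120 deg
  cos(-120 deg) = -0.5000, sin(-120 deg) = -0.8660
  joint[1] = (0.0000, 0.0000) + 3.4 * (-0.5000, -0.8660) = (0.0000 + -1.7000, 0.0000 + -2.9445) = (-1.7000, -2.9445)
link 1: phi[1] = -120 + 85 = -35 deg
  cos(-35 deg) = 0.8192, sin(-35 deg) = -0.5736
  joint[2] = (-1.7000, -2.9445) + 6.1 * (0.8192, -0.5736) = (-1.7000 + 4.9968, -2.9445 + -3.4988) = (3.2968, -6.4433)
link 2: phi[2] = -120 + 85 + -75 = -110 deg
  cos(-110 deg) = -0.3420, sin(-110 deg) = -0.9397
  joint[3] = (3.2968, -6.4433) + 6 * (-0.3420, -0.9397) = (3.2968 + -2.0521, -6.4433 + -5.6382) = (1.2447, -12.0815)
End effector: (1.2447, -12.0815)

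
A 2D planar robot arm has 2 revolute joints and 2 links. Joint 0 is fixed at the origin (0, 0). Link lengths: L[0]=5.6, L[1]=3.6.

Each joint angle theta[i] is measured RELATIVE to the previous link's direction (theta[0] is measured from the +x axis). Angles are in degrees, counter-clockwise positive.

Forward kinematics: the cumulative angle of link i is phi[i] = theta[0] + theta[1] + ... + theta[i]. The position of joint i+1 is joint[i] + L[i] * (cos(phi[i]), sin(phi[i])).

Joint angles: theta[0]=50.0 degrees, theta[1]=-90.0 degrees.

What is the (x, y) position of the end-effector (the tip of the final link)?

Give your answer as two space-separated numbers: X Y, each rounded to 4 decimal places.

joint[0] = (0.0000, 0.0000)  (base)
link 0: phi[0] = 50 = 50 deg
  cos(50 deg) = 0.6428, sin(50 deg) = 0.7660
  joint[1] = (0.0000, 0.0000) + 5.6 * (0.6428, 0.7660) = (0.0000 + 3.5996, 0.0000 + 4.2898) = (3.5996, 4.2898)
link 1: phi[1] = 50 + -90 = -40 deg
  cos(-40 deg) = 0.7660, sin(-40 deg) = -0.6428
  joint[2] = (3.5996, 4.2898) + 3.6 * (0.7660, -0.6428) = (3.5996 + 2.7578, 4.2898 + -2.3140) = (6.3574, 1.9758)
End effector: (6.3574, 1.9758)

Answer: 6.3574 1.9758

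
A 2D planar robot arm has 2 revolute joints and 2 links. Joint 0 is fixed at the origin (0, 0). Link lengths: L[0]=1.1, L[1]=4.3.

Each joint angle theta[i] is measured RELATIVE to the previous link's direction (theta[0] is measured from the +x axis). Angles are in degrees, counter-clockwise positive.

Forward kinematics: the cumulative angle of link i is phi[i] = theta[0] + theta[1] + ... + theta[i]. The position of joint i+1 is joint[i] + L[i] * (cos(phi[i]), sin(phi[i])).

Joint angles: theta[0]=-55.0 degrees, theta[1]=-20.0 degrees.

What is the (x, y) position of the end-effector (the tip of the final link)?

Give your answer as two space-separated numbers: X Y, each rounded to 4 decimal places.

Answer: 1.7439 -5.0545

Derivation:
joint[0] = (0.0000, 0.0000)  (base)
link 0: phi[0] = -55 = -55 deg
  cos(-55 deg) = 0.5736, sin(-55 deg) = -0.8192
  joint[1] = (0.0000, 0.0000) + 1.1 * (0.5736, -0.8192) = (0.0000 + 0.6309, 0.0000 + -0.9011) = (0.6309, -0.9011)
link 1: phi[1] = -55 + -20 = -75 deg
  cos(-75 deg) = 0.2588, sin(-75 deg) = -0.9659
  joint[2] = (0.6309, -0.9011) + 4.3 * (0.2588, -0.9659) = (0.6309 + 1.1129, -0.9011 + -4.1535) = (1.7439, -5.0545)
End effector: (1.7439, -5.0545)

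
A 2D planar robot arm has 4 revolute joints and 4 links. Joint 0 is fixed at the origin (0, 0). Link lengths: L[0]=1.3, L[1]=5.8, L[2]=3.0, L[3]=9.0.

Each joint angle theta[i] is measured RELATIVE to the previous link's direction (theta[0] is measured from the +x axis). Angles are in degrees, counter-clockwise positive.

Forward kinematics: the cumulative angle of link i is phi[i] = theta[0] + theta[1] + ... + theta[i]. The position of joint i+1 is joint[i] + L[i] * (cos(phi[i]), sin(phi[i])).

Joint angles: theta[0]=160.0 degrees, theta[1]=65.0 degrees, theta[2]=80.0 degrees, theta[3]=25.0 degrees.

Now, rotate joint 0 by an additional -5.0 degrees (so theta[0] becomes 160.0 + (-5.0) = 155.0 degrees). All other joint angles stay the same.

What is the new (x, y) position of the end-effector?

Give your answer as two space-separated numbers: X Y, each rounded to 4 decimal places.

Answer: 3.2511 -10.9390

Derivation:
joint[0] = (0.0000, 0.0000)  (base)
link 0: phi[0] = 155 = 155 deg
  cos(155 deg) = -0.9063, sin(155 deg) = 0.4226
  joint[1] = (0.0000, 0.0000) + 1.3 * (-0.9063, 0.4226) = (0.0000 + -1.1782, 0.0000 + 0.5494) = (-1.1782, 0.5494)
link 1: phi[1] = 155 + 65 = 220 deg
  cos(220 deg) = -0.7660, sin(220 deg) = -0.6428
  joint[2] = (-1.1782, 0.5494) + 5.8 * (-0.7660, -0.6428) = (-1.1782 + -4.4431, 0.5494 + -3.7282) = (-5.6213, -3.1788)
link 2: phi[2] = 155 + 65 + 80 = 300 deg
  cos(300 deg) = 0.5000, sin(300 deg) = -0.8660
  joint[3] = (-5.6213, -3.1788) + 3 * (0.5000, -0.8660) = (-5.6213 + 1.5000, -3.1788 + -2.5981) = (-4.1213, -5.7768)
link 3: phi[3] = 155 + 65 + 80 + 25 = 325 deg
  cos(325 deg) = 0.8192, sin(325 deg) = -0.5736
  joint[4] = (-4.1213, -5.7768) + 9 * (0.8192, -0.5736) = (-4.1213 + 7.3724, -5.7768 + -5.1622) = (3.2511, -10.9390)
End effector: (3.2511, -10.9390)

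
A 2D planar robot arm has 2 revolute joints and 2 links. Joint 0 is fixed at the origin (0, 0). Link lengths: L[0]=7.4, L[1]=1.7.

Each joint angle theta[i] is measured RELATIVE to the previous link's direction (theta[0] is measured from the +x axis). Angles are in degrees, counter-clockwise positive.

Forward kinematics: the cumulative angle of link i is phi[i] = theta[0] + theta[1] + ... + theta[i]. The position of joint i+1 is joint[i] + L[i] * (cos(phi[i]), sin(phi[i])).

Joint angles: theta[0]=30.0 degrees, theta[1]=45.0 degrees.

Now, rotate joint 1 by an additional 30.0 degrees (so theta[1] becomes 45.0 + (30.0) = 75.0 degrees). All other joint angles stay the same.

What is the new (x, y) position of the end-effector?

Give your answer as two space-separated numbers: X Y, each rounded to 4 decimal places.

Answer: 5.9686 5.3421

Derivation:
joint[0] = (0.0000, 0.0000)  (base)
link 0: phi[0] = 30 = 30 deg
  cos(30 deg) = 0.8660, sin(30 deg) = 0.5000
  joint[1] = (0.0000, 0.0000) + 7.4 * (0.8660, 0.5000) = (0.0000 + 6.4086, 0.0000 + 3.7000) = (6.4086, 3.7000)
link 1: phi[1] = 30 + 75 = 105 deg
  cos(105 deg) = -0.2588, sin(105 deg) = 0.9659
  joint[2] = (6.4086, 3.7000) + 1.7 * (-0.2588, 0.9659) = (6.4086 + -0.4400, 3.7000 + 1.6421) = (5.9686, 5.3421)
End effector: (5.9686, 5.3421)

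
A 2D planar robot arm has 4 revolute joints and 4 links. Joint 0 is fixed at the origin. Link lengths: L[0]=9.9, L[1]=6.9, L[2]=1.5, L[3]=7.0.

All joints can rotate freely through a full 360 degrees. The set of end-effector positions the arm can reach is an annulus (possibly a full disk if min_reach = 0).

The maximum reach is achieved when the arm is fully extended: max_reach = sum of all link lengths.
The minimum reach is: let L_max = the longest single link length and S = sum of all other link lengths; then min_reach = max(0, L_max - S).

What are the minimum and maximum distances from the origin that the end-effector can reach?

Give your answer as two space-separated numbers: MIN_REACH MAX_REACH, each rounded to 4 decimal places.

Answer: 0.0000 25.3000

Derivation:
Link lengths: [9.9, 6.9, 1.5, 7.0]
max_reach = 9.9 + 6.9 + 1.5 + 7 = 25.3
L_max = max([9.9, 6.9, 1.5, 7.0]) = 9.9
S (sum of others) = 25.3 - 9.9 = 15.4
min_reach = max(0, 9.9 - 15.4) = max(0, -5.5) = 0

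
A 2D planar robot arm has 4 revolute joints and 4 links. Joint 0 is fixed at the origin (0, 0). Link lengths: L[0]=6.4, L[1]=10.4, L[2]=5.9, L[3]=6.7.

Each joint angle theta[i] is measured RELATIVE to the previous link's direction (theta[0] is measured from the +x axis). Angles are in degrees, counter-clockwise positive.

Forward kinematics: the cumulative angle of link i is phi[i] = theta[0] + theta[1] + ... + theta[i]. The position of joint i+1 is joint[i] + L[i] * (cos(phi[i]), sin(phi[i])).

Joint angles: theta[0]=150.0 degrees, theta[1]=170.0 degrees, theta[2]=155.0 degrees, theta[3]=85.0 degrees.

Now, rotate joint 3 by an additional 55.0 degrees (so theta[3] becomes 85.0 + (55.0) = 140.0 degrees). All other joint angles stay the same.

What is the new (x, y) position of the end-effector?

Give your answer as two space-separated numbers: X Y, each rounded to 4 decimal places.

Answer: -1.8032 -4.6095

Derivation:
joint[0] = (0.0000, 0.0000)  (base)
link 0: phi[0] = 150 = 150 deg
  cos(150 deg) = -0.8660, sin(150 deg) = 0.5000
  joint[1] = (0.0000, 0.0000) + 6.4 * (-0.8660, 0.5000) = (0.0000 + -5.5426, 0.0000 + 3.2000) = (-5.5426, 3.2000)
link 1: phi[1] = 150 + 170 = 320 deg
  cos(320 deg) = 0.7660, sin(320 deg) = -0.6428
  joint[2] = (-5.5426, 3.2000) + 10.4 * (0.7660, -0.6428) = (-5.5426 + 7.9669, 3.2000 + -6.6850) = (2.4243, -3.4850)
link 2: phi[2] = 150 + 170 + 155 = 475 deg
  cos(475 deg) = -0.4226, sin(475 deg) = 0.9063
  joint[3] = (2.4243, -3.4850) + 5.9 * (-0.4226, 0.9063) = (2.4243 + -2.4934, -3.4850 + 5.3472) = (-0.0691, 1.8622)
link 3: phi[3] = 150 + 170 + 155 + 140 = 615 deg
  cos(615 deg) = -0.2588, sin(615 deg) = -0.9659
  joint[4] = (-0.0691, 1.8622) + 6.7 * (-0.2588, -0.9659) = (-0.0691 + -1.7341, 1.8622 + -6.4717) = (-1.8032, -4.6095)
End effector: (-1.8032, -4.6095)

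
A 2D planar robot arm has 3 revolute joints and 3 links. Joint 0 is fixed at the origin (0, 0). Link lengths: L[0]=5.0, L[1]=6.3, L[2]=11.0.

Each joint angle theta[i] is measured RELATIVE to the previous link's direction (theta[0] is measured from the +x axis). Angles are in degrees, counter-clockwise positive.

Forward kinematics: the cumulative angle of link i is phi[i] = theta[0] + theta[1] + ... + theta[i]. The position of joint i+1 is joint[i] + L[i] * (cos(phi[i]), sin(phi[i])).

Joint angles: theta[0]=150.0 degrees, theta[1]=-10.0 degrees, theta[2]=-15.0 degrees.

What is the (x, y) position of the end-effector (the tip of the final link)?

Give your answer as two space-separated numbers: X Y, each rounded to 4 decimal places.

Answer: -15.4655 15.5602

Derivation:
joint[0] = (0.0000, 0.0000)  (base)
link 0: phi[0] = 150 = 150 deg
  cos(150 deg) = -0.8660, sin(150 deg) = 0.5000
  joint[1] = (0.0000, 0.0000) + 5 * (-0.8660, 0.5000) = (0.0000 + -4.3301, 0.0000 + 2.5000) = (-4.3301, 2.5000)
link 1: phi[1] = 150 + -10 = 140 deg
  cos(140 deg) = -0.7660, sin(140 deg) = 0.6428
  joint[2] = (-4.3301, 2.5000) + 6.3 * (-0.7660, 0.6428) = (-4.3301 + -4.8261, 2.5000 + 4.0496) = (-9.1562, 6.5496)
link 2: phi[2] = 150 + -10 + -15 = 125 deg
  cos(125 deg) = -0.5736, sin(125 deg) = 0.8192
  joint[3] = (-9.1562, 6.5496) + 11 * (-0.5736, 0.8192) = (-9.1562 + -6.3093, 6.5496 + 9.0107) = (-15.4655, 15.5602)
End effector: (-15.4655, 15.5602)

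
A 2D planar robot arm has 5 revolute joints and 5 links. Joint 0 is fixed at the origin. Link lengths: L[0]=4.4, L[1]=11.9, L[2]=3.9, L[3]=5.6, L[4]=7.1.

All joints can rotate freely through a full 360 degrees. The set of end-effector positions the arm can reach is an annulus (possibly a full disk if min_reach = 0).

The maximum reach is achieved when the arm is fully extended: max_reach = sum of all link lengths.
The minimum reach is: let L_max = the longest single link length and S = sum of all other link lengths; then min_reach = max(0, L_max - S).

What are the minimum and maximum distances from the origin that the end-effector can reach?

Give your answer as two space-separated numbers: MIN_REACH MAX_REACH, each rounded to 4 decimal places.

Answer: 0.0000 32.9000

Derivation:
Link lengths: [4.4, 11.9, 3.9, 5.6, 7.1]
max_reach = 4.4 + 11.9 + 3.9 + 5.6 + 7.1 = 32.9
L_max = max([4.4, 11.9, 3.9, 5.6, 7.1]) = 11.9
S (sum of others) = 32.9 - 11.9 = 21
min_reach = max(0, 11.9 - 21) = max(0, -9.1) = 0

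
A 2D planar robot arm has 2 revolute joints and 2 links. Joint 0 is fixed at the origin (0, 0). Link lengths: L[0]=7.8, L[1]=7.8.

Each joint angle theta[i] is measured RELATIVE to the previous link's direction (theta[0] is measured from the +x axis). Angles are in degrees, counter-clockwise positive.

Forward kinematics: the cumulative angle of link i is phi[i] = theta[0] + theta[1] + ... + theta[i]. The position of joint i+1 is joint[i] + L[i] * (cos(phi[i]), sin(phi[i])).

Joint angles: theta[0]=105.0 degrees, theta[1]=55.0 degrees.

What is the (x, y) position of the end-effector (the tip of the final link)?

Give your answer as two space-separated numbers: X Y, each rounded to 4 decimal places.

joint[0] = (0.0000, 0.0000)  (base)
link 0: phi[0] = 105 = 105 deg
  cos(105 deg) = -0.2588, sin(105 deg) = 0.9659
  joint[1] = (0.0000, 0.0000) + 7.8 * (-0.2588, 0.9659) = (0.0000 + -2.0188, 0.0000 + 7.5342) = (-2.0188, 7.5342)
link 1: phi[1] = 105 + 55 = 160 deg
  cos(160 deg) = -0.9397, sin(160 deg) = 0.3420
  joint[2] = (-2.0188, 7.5342) + 7.8 * (-0.9397, 0.3420) = (-2.0188 + -7.3296, 7.5342 + 2.6678) = (-9.3484, 10.2020)
End effector: (-9.3484, 10.2020)

Answer: -9.3484 10.2020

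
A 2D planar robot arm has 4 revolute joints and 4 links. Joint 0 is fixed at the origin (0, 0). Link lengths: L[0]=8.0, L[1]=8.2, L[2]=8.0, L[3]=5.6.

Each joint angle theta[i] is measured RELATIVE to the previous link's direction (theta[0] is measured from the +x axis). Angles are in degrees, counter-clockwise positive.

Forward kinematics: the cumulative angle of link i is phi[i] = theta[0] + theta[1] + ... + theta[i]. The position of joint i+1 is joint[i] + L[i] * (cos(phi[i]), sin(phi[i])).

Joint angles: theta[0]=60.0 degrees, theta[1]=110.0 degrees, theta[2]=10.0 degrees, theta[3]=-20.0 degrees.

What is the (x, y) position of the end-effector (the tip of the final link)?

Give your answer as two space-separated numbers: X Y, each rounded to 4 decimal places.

Answer: -17.3377 10.2674

Derivation:
joint[0] = (0.0000, 0.0000)  (base)
link 0: phi[0] = 60 = 60 deg
  cos(60 deg) = 0.5000, sin(60 deg) = 0.8660
  joint[1] = (0.0000, 0.0000) + 8 * (0.5000, 0.8660) = (0.0000 + 4.0000, 0.0000 + 6.9282) = (4.0000, 6.9282)
link 1: phi[1] = 60 + 110 = 170 deg
  cos(170 deg) = -0.9848, sin(170 deg) = 0.1736
  joint[2] = (4.0000, 6.9282) + 8.2 * (-0.9848, 0.1736) = (4.0000 + -8.0754, 6.9282 + 1.4239) = (-4.0754, 8.3521)
link 2: phi[2] = 60 + 110 + 10 = 180 deg
  cos(180 deg) = -1.0000, sin(180 deg) = 0.0000
  joint[3] = (-4.0754, 8.3521) + 8 * (-1.0000, 0.0000) = (-4.0754 + -8.0000, 8.3521 + 0.0000) = (-12.0754, 8.3521)
link 3: phi[3] = 60 + 110 + 10 + -20 = 160 deg
  cos(160 deg) = -0.9397, sin(160 deg) = 0.3420
  joint[4] = (-12.0754, 8.3521) + 5.6 * (-0.9397, 0.3420) = (-12.0754 + -5.2623, 8.3521 + 1.9153) = (-17.3377, 10.2674)
End effector: (-17.3377, 10.2674)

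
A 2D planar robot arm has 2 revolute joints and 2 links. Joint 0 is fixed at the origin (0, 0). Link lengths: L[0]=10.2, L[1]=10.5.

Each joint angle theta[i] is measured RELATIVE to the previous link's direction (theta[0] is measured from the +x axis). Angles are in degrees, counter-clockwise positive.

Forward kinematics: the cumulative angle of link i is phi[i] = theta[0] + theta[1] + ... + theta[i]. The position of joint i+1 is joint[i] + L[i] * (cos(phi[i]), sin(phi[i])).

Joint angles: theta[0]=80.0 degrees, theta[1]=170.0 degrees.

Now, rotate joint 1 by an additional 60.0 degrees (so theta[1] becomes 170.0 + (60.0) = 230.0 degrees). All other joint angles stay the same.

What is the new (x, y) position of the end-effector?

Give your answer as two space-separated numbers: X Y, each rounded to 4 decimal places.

Answer: 8.5205 2.0016

Derivation:
joint[0] = (0.0000, 0.0000)  (base)
link 0: phi[0] = 80 = 80 deg
  cos(80 deg) = 0.1736, sin(80 deg) = 0.9848
  joint[1] = (0.0000, 0.0000) + 10.2 * (0.1736, 0.9848) = (0.0000 + 1.7712, 0.0000 + 10.0450) = (1.7712, 10.0450)
link 1: phi[1] = 80 + 230 = 310 deg
  cos(310 deg) = 0.6428, sin(310 deg) = -0.7660
  joint[2] = (1.7712, 10.0450) + 10.5 * (0.6428, -0.7660) = (1.7712 + 6.7493, 10.0450 + -8.0435) = (8.5205, 2.0016)
End effector: (8.5205, 2.0016)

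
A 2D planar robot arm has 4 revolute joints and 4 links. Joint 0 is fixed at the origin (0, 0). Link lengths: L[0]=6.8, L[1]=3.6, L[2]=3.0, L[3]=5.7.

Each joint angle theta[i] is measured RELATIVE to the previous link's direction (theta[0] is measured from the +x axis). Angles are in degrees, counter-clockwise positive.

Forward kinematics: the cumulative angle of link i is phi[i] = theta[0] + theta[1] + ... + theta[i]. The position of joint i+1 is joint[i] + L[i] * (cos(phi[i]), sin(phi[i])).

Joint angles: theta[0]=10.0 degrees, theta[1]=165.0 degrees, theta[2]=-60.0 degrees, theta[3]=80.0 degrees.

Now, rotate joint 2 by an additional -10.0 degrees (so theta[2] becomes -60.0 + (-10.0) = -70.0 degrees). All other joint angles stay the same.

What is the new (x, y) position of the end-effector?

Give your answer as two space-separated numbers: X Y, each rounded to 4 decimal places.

joint[0] = (0.0000, 0.0000)  (base)
link 0: phi[0] = 10 = 10 deg
  cos(10 deg) = 0.9848, sin(10 deg) = 0.1736
  joint[1] = (0.0000, 0.0000) + 6.8 * (0.9848, 0.1736) = (0.0000 + 6.6967, 0.0000 + 1.1808) = (6.6967, 1.1808)
link 1: phi[1] = 10 + 165 = 175 deg
  cos(175 deg) = -0.9962, sin(175 deg) = 0.0872
  joint[2] = (6.6967, 1.1808) + 3.6 * (-0.9962, 0.0872) = (6.6967 + -3.5863, 1.1808 + 0.3138) = (3.1104, 1.4946)
link 2: phi[2] = 10 + 165 + -70 = 105 deg
  cos(105 deg) = -0.2588, sin(105 deg) = 0.9659
  joint[3] = (3.1104, 1.4946) + 3 * (-0.2588, 0.9659) = (3.1104 + -0.7765, 1.4946 + 2.8978) = (2.3339, 4.3923)
link 3: phi[3] = 10 + 165 + -70 + 80 = 185 deg
  cos(185 deg) = -0.9962, sin(185 deg) = -0.0872
  joint[4] = (2.3339, 4.3923) + 5.7 * (-0.9962, -0.0872) = (2.3339 + -5.6783, 4.3923 + -0.4968) = (-3.3444, 3.8956)
End effector: (-3.3444, 3.8956)

Answer: -3.3444 3.8956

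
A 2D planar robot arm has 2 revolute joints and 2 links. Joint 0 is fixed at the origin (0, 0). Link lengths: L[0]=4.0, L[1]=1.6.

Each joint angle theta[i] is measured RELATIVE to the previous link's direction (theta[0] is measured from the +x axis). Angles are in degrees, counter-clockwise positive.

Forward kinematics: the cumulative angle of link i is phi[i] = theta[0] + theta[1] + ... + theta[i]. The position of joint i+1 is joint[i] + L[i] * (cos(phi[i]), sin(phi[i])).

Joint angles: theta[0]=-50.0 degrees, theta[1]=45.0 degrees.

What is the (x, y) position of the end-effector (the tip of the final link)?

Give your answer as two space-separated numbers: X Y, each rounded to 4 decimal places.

Answer: 4.1651 -3.2036

Derivation:
joint[0] = (0.0000, 0.0000)  (base)
link 0: phi[0] = -50 = -50 deg
  cos(-50 deg) = 0.6428, sin(-50 deg) = -0.7660
  joint[1] = (0.0000, 0.0000) + 4 * (0.6428, -0.7660) = (0.0000 + 2.5712, 0.0000 + -3.0642) = (2.5712, -3.0642)
link 1: phi[1] = -50 + 45 = -5 deg
  cos(-5 deg) = 0.9962, sin(-5 deg) = -0.0872
  joint[2] = (2.5712, -3.0642) + 1.6 * (0.9962, -0.0872) = (2.5712 + 1.5939, -3.0642 + -0.1394) = (4.1651, -3.2036)
End effector: (4.1651, -3.2036)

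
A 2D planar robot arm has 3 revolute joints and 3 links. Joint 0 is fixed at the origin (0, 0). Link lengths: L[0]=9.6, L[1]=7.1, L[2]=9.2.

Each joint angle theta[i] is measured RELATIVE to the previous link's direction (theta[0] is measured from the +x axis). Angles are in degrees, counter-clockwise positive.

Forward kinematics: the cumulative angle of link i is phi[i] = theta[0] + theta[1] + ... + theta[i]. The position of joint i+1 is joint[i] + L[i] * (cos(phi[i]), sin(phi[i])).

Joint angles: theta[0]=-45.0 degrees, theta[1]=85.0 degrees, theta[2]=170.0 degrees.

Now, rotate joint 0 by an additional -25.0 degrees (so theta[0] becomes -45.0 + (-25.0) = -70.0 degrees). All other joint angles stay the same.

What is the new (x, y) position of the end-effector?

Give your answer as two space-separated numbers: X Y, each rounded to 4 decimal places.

joint[0] = (0.0000, 0.0000)  (base)
link 0: phi[0] = -70 = -70 deg
  cos(-70 deg) = 0.3420, sin(-70 deg) = -0.9397
  joint[1] = (0.0000, 0.0000) + 9.6 * (0.3420, -0.9397) = (0.0000 + 3.2834, 0.0000 + -9.0210) = (3.2834, -9.0210)
link 1: phi[1] = -70 + 85 = 15 deg
  cos(15 deg) = 0.9659, sin(15 deg) = 0.2588
  joint[2] = (3.2834, -9.0210) + 7.1 * (0.9659, 0.2588) = (3.2834 + 6.8581, -9.0210 + 1.8376) = (10.1415, -7.1834)
link 2: phi[2] = -70 + 85 + 170 = 185 deg
  cos(185 deg) = -0.9962, sin(185 deg) = -0.0872
  joint[3] = (10.1415, -7.1834) + 9.2 * (-0.9962, -0.0872) = (10.1415 + -9.1650, -7.1834 + -0.8018) = (0.9765, -7.9853)
End effector: (0.9765, -7.9853)

Answer: 0.9765 -7.9853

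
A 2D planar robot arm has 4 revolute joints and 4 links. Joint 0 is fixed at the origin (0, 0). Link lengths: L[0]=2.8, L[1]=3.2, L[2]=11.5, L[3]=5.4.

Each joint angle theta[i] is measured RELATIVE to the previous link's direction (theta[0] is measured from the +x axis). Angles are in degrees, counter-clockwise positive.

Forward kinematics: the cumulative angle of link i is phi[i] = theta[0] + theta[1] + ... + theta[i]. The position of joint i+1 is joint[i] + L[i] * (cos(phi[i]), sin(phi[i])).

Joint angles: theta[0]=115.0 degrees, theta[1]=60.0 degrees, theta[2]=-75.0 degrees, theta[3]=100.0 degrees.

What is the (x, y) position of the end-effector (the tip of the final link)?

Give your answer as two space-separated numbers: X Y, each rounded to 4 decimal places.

Answer: -11.4424 12.2949

Derivation:
joint[0] = (0.0000, 0.0000)  (base)
link 0: phi[0] = 115 = 115 deg
  cos(115 deg) = -0.4226, sin(115 deg) = 0.9063
  joint[1] = (0.0000, 0.0000) + 2.8 * (-0.4226, 0.9063) = (0.0000 + -1.1833, 0.0000 + 2.5377) = (-1.1833, 2.5377)
link 1: phi[1] = 115 + 60 = 175 deg
  cos(175 deg) = -0.9962, sin(175 deg) = 0.0872
  joint[2] = (-1.1833, 2.5377) + 3.2 * (-0.9962, 0.0872) = (-1.1833 + -3.1878, 2.5377 + 0.2789) = (-4.3712, 2.8166)
link 2: phi[2] = 115 + 60 + -75 = 100 deg
  cos(100 deg) = -0.1736, sin(100 deg) = 0.9848
  joint[3] = (-4.3712, 2.8166) + 11.5 * (-0.1736, 0.9848) = (-4.3712 + -1.9970, 2.8166 + 11.3253) = (-6.3681, 14.1418)
link 3: phi[3] = 115 + 60 + -75 + 100 = 200 deg
  cos(200 deg) = -0.9397, sin(200 deg) = -0.3420
  joint[4] = (-6.3681, 14.1418) + 5.4 * (-0.9397, -0.3420) = (-6.3681 + -5.0743, 14.1418 + -1.8469) = (-11.4424, 12.2949)
End effector: (-11.4424, 12.2949)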